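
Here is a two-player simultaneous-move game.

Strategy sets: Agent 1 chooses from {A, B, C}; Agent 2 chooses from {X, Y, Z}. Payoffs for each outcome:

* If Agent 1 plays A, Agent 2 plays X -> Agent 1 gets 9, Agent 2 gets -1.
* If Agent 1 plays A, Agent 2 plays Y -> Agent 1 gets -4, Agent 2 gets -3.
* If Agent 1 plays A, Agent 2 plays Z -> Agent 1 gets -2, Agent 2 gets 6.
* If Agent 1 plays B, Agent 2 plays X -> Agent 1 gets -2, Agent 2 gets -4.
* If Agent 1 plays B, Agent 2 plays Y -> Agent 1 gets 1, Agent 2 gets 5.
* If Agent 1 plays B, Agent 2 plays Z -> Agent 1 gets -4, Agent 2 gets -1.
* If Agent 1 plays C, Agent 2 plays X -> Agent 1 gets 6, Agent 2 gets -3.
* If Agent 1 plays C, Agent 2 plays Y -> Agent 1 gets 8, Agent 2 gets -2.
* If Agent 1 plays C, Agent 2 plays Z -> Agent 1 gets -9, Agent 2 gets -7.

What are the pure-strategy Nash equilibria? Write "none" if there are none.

The pure Nash equilibria are (A, Z); (C, Y).

(A, X): Agent 2 can switch to Z (-1 → 6). Not NE.
(A, Y): Agent 1 can switch to B (-4 → 1). Not NE.
(A, Z): Agent 1 gets -2, best alternative -4; Agent 2 gets 6, best alternative -1. No profitable deviation — NE.
(B, X): Agent 1 can switch to A (-2 → 9). Not NE.
(B, Y): Agent 1 can switch to C (1 → 8). Not NE.
(B, Z): Agent 1 can switch to A (-4 → -2). Not NE.
(C, X): Agent 1 can switch to A (6 → 9). Not NE.
(C, Y): Agent 1 gets 8, best alternative 1; Agent 2 gets -2, best alternative -3. No profitable deviation — NE.
(The remaining 1 profile has a profitable deviation by the same check.)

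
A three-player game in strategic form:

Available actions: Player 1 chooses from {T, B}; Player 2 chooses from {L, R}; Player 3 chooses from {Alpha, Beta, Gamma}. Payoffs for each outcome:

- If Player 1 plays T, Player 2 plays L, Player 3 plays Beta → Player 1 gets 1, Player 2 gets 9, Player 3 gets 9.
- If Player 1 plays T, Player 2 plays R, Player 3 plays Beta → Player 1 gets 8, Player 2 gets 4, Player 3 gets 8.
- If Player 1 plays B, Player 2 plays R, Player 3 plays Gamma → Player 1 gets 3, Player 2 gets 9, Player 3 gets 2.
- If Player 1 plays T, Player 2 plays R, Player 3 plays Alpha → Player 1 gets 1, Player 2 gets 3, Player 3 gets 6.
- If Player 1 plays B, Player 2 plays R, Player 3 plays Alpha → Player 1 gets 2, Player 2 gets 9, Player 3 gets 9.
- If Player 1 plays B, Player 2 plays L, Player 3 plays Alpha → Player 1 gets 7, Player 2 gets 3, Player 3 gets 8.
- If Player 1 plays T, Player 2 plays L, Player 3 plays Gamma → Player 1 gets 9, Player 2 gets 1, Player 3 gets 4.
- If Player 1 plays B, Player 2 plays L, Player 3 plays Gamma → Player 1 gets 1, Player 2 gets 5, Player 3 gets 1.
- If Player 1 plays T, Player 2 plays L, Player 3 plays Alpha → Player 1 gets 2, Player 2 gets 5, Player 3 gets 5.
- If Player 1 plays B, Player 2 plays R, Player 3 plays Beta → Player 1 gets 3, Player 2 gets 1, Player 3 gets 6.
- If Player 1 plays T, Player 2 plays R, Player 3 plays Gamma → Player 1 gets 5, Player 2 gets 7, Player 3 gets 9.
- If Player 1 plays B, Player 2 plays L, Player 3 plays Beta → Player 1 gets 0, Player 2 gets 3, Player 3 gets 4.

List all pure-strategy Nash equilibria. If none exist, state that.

(T, L, Beta) and (T, R, Gamma) and (B, R, Alpha)

Check each profile: it is a Nash equilibrium iff no player can strictly gain by switching unilaterally.
(T, L, Alpha): Player 1 can switch to B (2 → 7). Not NE.
(T, L, Beta): Player 1 gets 1, best alternative 0; Player 2 gets 9, best alternative 4; Player 3 gets 9, best alternative 5. No profitable deviation — NE.
(T, L, Gamma): Player 2 can switch to R (1 → 7). Not NE.
(T, R, Alpha): Player 1 can switch to B (1 → 2). Not NE.
(T, R, Beta): Player 2 can switch to L (4 → 9). Not NE.
(T, R, Gamma): Player 1 gets 5, best alternative 3; Player 2 gets 7, best alternative 1; Player 3 gets 9, best alternative 8. No profitable deviation — NE.
(B, L, Alpha): Player 2 can switch to R (3 → 9). Not NE.
(B, L, Beta): Player 1 can switch to T (0 → 1). Not NE.
(B, R, Alpha): Player 1 gets 2, best alternative 1; Player 2 gets 9, best alternative 3; Player 3 gets 9, best alternative 6. No profitable deviation — NE.
(The remaining 3 profiles each have a profitable deviation by the same check.)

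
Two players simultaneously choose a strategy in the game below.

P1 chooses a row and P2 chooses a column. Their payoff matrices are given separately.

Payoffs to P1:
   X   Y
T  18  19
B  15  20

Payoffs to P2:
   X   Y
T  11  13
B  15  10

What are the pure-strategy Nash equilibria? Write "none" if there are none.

No pure-strategy Nash equilibrium.

(T, X): P2 can switch to Y (11 → 13). Not NE.
(T, Y): P1 can switch to B (19 → 20). Not NE.
(B, X): P1 can switch to T (15 → 18). Not NE.
(B, Y): P2 can switch to X (10 → 15). Not NE.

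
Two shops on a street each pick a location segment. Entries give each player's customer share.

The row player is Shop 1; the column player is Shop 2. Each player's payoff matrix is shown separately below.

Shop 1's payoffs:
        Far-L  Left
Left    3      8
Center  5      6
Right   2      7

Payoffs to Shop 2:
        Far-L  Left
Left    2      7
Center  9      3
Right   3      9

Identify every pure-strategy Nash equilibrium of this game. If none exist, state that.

Shop 1 against Far-L: payoffs 3, 5, 2 → best response Center.
Shop 1 against Left: payoffs 8, 6, 7 → best response Left.
Shop 2 against Left: payoffs 2, 7 → best response Left.
Shop 2 against Center: payoffs 9, 3 → best response Far-L.
Shop 2 against Right: payoffs 3, 9 → best response Left.
Mutual best responses: (Left, Left); (Center, Far-L).

The pure Nash equilibria are (Left, Left); (Center, Far-L).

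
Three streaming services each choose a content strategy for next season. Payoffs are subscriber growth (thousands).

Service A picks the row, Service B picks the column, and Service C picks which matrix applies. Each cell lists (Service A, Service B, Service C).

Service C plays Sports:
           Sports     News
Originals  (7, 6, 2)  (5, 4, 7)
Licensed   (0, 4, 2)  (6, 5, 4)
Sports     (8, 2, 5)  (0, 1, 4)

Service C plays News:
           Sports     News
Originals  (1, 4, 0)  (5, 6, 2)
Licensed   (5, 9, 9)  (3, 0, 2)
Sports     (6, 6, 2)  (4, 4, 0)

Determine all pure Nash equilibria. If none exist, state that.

Service A against (Sports, Sports): payoffs 7, 0, 8 → best response Sports.
Service A against (Sports, News): payoffs 1, 5, 6 → best response Sports.
Service A against (News, Sports): payoffs 5, 6, 0 → best response Licensed.
Service A against (News, News): payoffs 5, 3, 4 → best response Originals.
Service B against (Originals, Sports): payoffs 6, 4 → best response Sports.
Service B against (Originals, News): payoffs 4, 6 → best response News.
Service B against (Licensed, Sports): payoffs 4, 5 → best response News.
Service B against (Licensed, News): payoffs 9, 0 → best response Sports.
Service B against (Sports, Sports): payoffs 2, 1 → best response Sports.
Service B against (Sports, News): payoffs 6, 4 → best response Sports.
Service C against (Originals, Sports): payoffs 2, 0 → best response Sports.
Service C against (Originals, News): payoffs 7, 2 → best response Sports.
Service C against (Licensed, Sports): payoffs 2, 9 → best response News.
Service C against (Licensed, News): payoffs 4, 2 → best response Sports.
Service C against (Sports, Sports): payoffs 5, 2 → best response Sports.
Service C against (Sports, News): payoffs 4, 0 → best response Sports.
Mutual best responses: (Licensed, News, Sports); (Sports, Sports, Sports).

The pure Nash equilibria are (Licensed, News, Sports); (Sports, Sports, Sports).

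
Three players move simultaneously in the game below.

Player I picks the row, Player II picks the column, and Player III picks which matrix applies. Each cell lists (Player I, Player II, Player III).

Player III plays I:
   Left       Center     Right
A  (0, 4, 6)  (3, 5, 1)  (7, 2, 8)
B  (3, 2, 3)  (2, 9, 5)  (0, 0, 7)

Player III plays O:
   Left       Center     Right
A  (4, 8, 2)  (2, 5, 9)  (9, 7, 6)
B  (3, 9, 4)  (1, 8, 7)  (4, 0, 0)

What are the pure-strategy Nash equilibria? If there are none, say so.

For each player, find the best response to each opponent profile; mutual best responses are the pure NE.
Player I against (Left, I): payoffs 0, 3 → best response B.
Player I against (Left, O): payoffs 4, 3 → best response A.
Player I against (Center, I): payoffs 3, 2 → best response A.
Player I against (Center, O): payoffs 2, 1 → best response A.
Player I against (Right, I): payoffs 7, 0 → best response A.
Player I against (Right, O): payoffs 9, 4 → best response A.
Player II against (A, I): payoffs 4, 5, 2 → best response Center.
Player II against (A, O): payoffs 8, 5, 7 → best response Left.
Player II against (B, I): payoffs 2, 9, 0 → best response Center.
Player II against (B, O): payoffs 9, 8, 0 → best response Left.
Player III against (A, Left): payoffs 6, 2 → best response I.
Player III against (A, Center): payoffs 1, 9 → best response O.
Player III against (A, Right): payoffs 8, 6 → best response I.
Player III against (B, Left): payoffs 3, 4 → best response O.
Player III against (B, Center): payoffs 5, 7 → best response O.
Player III against (B, Right): payoffs 7, 0 → best response I.
No profile is a mutual best response for all players.

none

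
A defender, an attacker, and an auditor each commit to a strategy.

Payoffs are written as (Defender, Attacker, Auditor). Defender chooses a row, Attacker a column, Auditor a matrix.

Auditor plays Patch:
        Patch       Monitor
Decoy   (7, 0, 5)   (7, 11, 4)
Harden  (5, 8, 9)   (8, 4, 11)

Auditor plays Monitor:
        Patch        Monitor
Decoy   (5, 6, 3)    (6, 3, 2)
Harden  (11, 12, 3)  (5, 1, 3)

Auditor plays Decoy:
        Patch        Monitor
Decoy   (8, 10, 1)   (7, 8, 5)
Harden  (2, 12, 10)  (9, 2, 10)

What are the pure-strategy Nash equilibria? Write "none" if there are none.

Mark each player's best response to every combination of opponents' strategies; a profile where every player is best-responding is a pure Nash equilibrium.
Defender against (Patch, Patch): payoffs 7, 5 → best response Decoy.
Defender against (Patch, Monitor): payoffs 5, 11 → best response Harden.
Defender against (Patch, Decoy): payoffs 8, 2 → best response Decoy.
Defender against (Monitor, Patch): payoffs 7, 8 → best response Harden.
Defender against (Monitor, Monitor): payoffs 6, 5 → best response Decoy.
Defender against (Monitor, Decoy): payoffs 7, 9 → best response Harden.
Attacker against (Decoy, Patch): payoffs 0, 11 → best response Monitor.
Attacker against (Decoy, Monitor): payoffs 6, 3 → best response Patch.
Attacker against (Decoy, Decoy): payoffs 10, 8 → best response Patch.
Attacker against (Harden, Patch): payoffs 8, 4 → best response Patch.
Attacker against (Harden, Monitor): payoffs 12, 1 → best response Patch.
Attacker against (Harden, Decoy): payoffs 12, 2 → best response Patch.
Auditor against (Decoy, Patch): payoffs 5, 3, 1 → best response Patch.
Auditor against (Decoy, Monitor): payoffs 4, 2, 5 → best response Decoy.
Auditor against (Harden, Patch): payoffs 9, 3, 10 → best response Decoy.
Auditor against (Harden, Monitor): payoffs 11, 3, 10 → best response Patch.
No profile is a mutual best response for all players.

No pure-strategy Nash equilibrium.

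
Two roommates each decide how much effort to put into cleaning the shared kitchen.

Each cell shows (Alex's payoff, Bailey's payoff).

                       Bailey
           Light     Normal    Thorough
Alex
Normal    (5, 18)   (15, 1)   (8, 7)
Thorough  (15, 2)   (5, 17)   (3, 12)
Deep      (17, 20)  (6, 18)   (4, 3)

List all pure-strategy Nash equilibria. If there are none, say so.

Pure NE: (Deep, Light)

Alex against Light: payoffs 5, 15, 17 → best response Deep.
Alex against Normal: payoffs 15, 5, 6 → best response Normal.
Alex against Thorough: payoffs 8, 3, 4 → best response Normal.
Bailey against Normal: payoffs 18, 1, 7 → best response Light.
Bailey against Thorough: payoffs 2, 17, 12 → best response Normal.
Bailey against Deep: payoffs 20, 18, 3 → best response Light.
Mutual best responses: (Deep, Light).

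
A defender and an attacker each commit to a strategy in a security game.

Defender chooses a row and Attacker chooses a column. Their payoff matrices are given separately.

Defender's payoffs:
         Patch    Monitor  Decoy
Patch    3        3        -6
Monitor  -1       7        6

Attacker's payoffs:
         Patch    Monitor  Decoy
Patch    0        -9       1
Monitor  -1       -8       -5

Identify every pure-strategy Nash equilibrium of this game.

This game has no pure Nash equilibrium.

For each player, find the best response to each opponent profile; mutual best responses are the pure NE.
Defender against Patch: payoffs 3, -1 → best response Patch.
Defender against Monitor: payoffs 3, 7 → best response Monitor.
Defender against Decoy: payoffs -6, 6 → best response Monitor.
Attacker against Patch: payoffs 0, -9, 1 → best response Decoy.
Attacker against Monitor: payoffs -1, -8, -5 → best response Patch.
No profile is a mutual best response for all players.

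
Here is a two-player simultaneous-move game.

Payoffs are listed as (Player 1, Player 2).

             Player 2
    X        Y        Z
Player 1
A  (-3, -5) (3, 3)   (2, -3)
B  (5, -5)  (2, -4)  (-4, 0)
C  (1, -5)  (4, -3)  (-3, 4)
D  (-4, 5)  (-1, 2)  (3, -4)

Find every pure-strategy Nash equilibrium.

Player 1 against X: payoffs -3, 5, 1, -4 → best response B.
Player 1 against Y: payoffs 3, 2, 4, -1 → best response C.
Player 1 against Z: payoffs 2, -4, -3, 3 → best response D.
Player 2 against A: payoffs -5, 3, -3 → best response Y.
Player 2 against B: payoffs -5, -4, 0 → best response Z.
Player 2 against C: payoffs -5, -3, 4 → best response Z.
Player 2 against D: payoffs 5, 2, -4 → best response X.
No profile is a mutual best response for all players.

No pure-strategy Nash equilibrium.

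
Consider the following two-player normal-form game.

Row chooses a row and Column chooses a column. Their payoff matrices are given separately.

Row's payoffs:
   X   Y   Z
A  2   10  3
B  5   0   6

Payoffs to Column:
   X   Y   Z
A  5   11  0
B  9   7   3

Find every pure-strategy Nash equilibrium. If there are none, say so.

The pure Nash equilibria are (A, Y); (B, X).

Mark each player's best response to every combination of opponents' strategies; a profile where every player is best-responding is a pure Nash equilibrium.
Row against X: payoffs 2, 5 → best response B.
Row against Y: payoffs 10, 0 → best response A.
Row against Z: payoffs 3, 6 → best response B.
Column against A: payoffs 5, 11, 0 → best response Y.
Column against B: payoffs 9, 7, 3 → best response X.
Mutual best responses: (A, Y); (B, X).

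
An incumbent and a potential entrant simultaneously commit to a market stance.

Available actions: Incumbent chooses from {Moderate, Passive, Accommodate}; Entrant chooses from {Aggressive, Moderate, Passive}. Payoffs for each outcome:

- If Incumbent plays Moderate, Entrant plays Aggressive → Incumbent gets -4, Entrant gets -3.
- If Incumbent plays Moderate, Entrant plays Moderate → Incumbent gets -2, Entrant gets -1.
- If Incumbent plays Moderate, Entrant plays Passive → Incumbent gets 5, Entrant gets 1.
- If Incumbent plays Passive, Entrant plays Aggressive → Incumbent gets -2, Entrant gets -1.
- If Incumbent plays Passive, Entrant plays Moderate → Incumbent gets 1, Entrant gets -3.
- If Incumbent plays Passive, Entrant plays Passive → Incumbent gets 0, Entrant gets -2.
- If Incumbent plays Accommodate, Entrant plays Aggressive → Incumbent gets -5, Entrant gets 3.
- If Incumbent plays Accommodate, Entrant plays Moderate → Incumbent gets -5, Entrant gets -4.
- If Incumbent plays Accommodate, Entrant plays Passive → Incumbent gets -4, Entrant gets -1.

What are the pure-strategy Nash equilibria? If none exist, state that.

Incumbent against Aggressive: payoffs -4, -2, -5 → best response Passive.
Incumbent against Moderate: payoffs -2, 1, -5 → best response Passive.
Incumbent against Passive: payoffs 5, 0, -4 → best response Moderate.
Entrant against Moderate: payoffs -3, -1, 1 → best response Passive.
Entrant against Passive: payoffs -1, -3, -2 → best response Aggressive.
Entrant against Accommodate: payoffs 3, -4, -1 → best response Aggressive.
Mutual best responses: (Moderate, Passive); (Passive, Aggressive).

Pure-strategy Nash equilibria: (Moderate, Passive), (Passive, Aggressive)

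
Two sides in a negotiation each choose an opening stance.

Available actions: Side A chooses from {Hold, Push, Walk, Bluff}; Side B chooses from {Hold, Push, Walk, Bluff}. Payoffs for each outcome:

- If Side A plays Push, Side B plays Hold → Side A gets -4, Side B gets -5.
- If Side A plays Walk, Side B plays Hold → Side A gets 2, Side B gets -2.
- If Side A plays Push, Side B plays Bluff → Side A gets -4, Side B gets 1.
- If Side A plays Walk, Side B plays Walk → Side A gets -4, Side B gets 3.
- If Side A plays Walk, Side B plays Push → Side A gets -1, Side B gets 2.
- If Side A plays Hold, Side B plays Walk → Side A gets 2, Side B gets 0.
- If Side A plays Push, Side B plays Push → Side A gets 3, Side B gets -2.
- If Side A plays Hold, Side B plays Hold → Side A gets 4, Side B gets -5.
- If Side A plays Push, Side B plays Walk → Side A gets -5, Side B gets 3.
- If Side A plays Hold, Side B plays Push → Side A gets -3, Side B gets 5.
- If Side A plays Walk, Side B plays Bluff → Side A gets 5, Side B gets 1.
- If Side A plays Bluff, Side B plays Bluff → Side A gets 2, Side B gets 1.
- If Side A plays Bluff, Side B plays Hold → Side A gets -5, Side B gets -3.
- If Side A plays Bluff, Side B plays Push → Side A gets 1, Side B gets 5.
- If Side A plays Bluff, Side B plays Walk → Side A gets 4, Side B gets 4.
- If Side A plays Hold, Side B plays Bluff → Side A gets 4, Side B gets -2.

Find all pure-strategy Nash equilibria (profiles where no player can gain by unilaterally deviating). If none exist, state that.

none

(Hold, Hold): Side B can switch to Push (-5 → 5). Not NE.
(Hold, Push): Side A can switch to Push (-3 → 3). Not NE.
(Hold, Walk): Side A can switch to Bluff (2 → 4). Not NE.
(Hold, Bluff): Side A can switch to Walk (4 → 5). Not NE.
(Push, Hold): Side A can switch to Hold (-4 → 4). Not NE.
(Push, Push): Side B can switch to Walk (-2 → 3). Not NE.
(Push, Walk): Side A can switch to Hold (-5 → 2). Not NE.
(Push, Bluff): Side A can switch to Hold (-4 → 4). Not NE.
(Walk, Hold): Side A can switch to Hold (2 → 4). Not NE.
(Walk, Push): Side A can switch to Push (-1 → 3). Not NE.
(The remaining 6 profiles each have a profitable deviation by the same check.)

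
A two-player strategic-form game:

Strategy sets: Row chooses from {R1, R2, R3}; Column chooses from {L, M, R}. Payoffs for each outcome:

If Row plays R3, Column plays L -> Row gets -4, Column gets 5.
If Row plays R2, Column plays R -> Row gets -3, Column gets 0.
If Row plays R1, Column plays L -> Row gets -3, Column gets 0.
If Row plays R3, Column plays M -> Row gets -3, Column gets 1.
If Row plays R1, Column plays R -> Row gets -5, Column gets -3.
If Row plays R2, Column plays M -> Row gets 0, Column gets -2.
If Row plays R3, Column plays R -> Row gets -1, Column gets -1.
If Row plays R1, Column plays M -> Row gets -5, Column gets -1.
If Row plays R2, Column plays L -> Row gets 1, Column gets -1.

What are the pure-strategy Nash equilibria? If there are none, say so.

none

For each player, find the best response to each opponent profile; mutual best responses are the pure NE.
Row against L: payoffs -3, 1, -4 → best response R2.
Row against M: payoffs -5, 0, -3 → best response R2.
Row against R: payoffs -5, -3, -1 → best response R3.
Column against R1: payoffs 0, -1, -3 → best response L.
Column against R2: payoffs -1, -2, 0 → best response R.
Column against R3: payoffs 5, 1, -1 → best response L.
No profile is a mutual best response for all players.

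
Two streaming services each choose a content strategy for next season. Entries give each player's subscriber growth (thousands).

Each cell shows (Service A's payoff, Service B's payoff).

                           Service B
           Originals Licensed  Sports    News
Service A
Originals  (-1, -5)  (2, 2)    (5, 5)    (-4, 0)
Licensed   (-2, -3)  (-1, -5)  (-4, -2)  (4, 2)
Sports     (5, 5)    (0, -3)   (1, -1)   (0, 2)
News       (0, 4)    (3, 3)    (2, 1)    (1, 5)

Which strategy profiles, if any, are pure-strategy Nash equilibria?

(Originals, Sports); (Licensed, News); (Sports, Originals)

Check each profile: it is a Nash equilibrium iff no player can strictly gain by switching unilaterally.
(Originals, Originals): Service A can switch to Sports (-1 → 5). Not NE.
(Originals, Licensed): Service A can switch to News (2 → 3). Not NE.
(Originals, Sports): Service A gets 5, best alternative 2; Service B gets 5, best alternative 2. No profitable deviation — NE.
(Originals, News): Service A can switch to Licensed (-4 → 4). Not NE.
(Licensed, Originals): Service A can switch to Originals (-2 → -1). Not NE.
(Licensed, Licensed): Service A can switch to Originals (-1 → 2). Not NE.
(Licensed, Sports): Service A can switch to Originals (-4 → 5). Not NE.
(Licensed, News): Service A gets 4, best alternative 1; Service B gets 2, best alternative -2. No profitable deviation — NE.
(Sports, Originals): Service A gets 5, best alternative 0; Service B gets 5, best alternative 2. No profitable deviation — NE.
(Sports, Licensed): Service A can switch to Originals (0 → 2). Not NE.
(Sports, Sports): Service A can switch to Originals (1 → 5). Not NE.
(Sports, News): Service A can switch to Licensed (0 → 4). Not NE.
(News, Originals): Service A can switch to Sports (0 → 5). Not NE.
(News, Licensed): Service B can switch to Originals (3 → 4). Not NE.
(News, Sports): Service A can switch to Originals (2 → 5). Not NE.
(The remaining 1 profile has a profitable deviation by the same check.)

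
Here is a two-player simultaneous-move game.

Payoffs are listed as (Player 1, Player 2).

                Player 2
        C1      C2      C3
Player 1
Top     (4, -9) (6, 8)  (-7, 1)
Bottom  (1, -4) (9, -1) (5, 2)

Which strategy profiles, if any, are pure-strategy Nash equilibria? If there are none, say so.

Pure NE: (Bottom, C3)

Player 1 against C1: payoffs 4, 1 → best response Top.
Player 1 against C2: payoffs 6, 9 → best response Bottom.
Player 1 against C3: payoffs -7, 5 → best response Bottom.
Player 2 against Top: payoffs -9, 8, 1 → best response C2.
Player 2 against Bottom: payoffs -4, -1, 2 → best response C3.
Mutual best responses: (Bottom, C3).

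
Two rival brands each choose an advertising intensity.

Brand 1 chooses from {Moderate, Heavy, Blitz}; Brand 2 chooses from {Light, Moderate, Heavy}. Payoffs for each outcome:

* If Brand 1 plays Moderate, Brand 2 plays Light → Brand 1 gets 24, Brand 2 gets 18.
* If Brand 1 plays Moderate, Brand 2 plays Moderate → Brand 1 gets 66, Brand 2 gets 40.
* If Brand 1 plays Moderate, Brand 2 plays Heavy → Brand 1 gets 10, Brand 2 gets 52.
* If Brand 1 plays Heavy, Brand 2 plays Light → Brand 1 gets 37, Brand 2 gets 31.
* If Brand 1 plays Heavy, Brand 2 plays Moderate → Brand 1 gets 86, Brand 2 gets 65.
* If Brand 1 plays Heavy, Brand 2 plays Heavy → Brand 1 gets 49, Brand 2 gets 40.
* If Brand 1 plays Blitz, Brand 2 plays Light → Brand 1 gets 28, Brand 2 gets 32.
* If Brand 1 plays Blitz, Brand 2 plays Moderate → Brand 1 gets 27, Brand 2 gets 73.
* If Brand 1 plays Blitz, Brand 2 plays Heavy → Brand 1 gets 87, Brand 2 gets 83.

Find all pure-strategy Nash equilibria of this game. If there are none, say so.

(Moderate, Light): Brand 1 can switch to Heavy (24 → 37). Not NE.
(Moderate, Moderate): Brand 1 can switch to Heavy (66 → 86). Not NE.
(Moderate, Heavy): Brand 1 can switch to Heavy (10 → 49). Not NE.
(Heavy, Light): Brand 2 can switch to Moderate (31 → 65). Not NE.
(Heavy, Moderate): Brand 1 gets 86, best alternative 66; Brand 2 gets 65, best alternative 40. No profitable deviation — NE.
(Heavy, Heavy): Brand 1 can switch to Blitz (49 → 87). Not NE.
(Blitz, Light): Brand 1 can switch to Heavy (28 → 37). Not NE.
(Blitz, Moderate): Brand 1 can switch to Moderate (27 → 66). Not NE.
(Blitz, Heavy): Brand 1 gets 87, best alternative 49; Brand 2 gets 83, best alternative 73. No profitable deviation — NE.

Pure-strategy Nash equilibria: (Heavy, Moderate) and (Blitz, Heavy)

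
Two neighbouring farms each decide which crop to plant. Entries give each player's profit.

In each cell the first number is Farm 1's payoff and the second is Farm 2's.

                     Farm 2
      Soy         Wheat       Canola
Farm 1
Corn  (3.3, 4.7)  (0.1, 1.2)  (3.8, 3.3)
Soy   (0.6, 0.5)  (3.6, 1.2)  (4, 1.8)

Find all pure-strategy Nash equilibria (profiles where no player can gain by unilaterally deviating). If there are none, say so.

For each strategy profile, look for a profitable unilateral deviation.
(Corn, Soy): Farm 1 gets 3.3, best alternative 0.6; Farm 2 gets 4.7, best alternative 3.3. No profitable deviation — NE.
(Corn, Wheat): Farm 1 can switch to Soy (0.1 → 3.6). Not NE.
(Corn, Canola): Farm 1 can switch to Soy (3.8 → 4). Not NE.
(Soy, Soy): Farm 1 can switch to Corn (0.6 → 3.3). Not NE.
(Soy, Wheat): Farm 2 can switch to Canola (1.2 → 1.8). Not NE.
(Soy, Canola): Farm 1 gets 4, best alternative 3.8; Farm 2 gets 1.8, best alternative 1.2. No profitable deviation — NE.

The pure Nash equilibria are (Corn, Soy); (Soy, Canola).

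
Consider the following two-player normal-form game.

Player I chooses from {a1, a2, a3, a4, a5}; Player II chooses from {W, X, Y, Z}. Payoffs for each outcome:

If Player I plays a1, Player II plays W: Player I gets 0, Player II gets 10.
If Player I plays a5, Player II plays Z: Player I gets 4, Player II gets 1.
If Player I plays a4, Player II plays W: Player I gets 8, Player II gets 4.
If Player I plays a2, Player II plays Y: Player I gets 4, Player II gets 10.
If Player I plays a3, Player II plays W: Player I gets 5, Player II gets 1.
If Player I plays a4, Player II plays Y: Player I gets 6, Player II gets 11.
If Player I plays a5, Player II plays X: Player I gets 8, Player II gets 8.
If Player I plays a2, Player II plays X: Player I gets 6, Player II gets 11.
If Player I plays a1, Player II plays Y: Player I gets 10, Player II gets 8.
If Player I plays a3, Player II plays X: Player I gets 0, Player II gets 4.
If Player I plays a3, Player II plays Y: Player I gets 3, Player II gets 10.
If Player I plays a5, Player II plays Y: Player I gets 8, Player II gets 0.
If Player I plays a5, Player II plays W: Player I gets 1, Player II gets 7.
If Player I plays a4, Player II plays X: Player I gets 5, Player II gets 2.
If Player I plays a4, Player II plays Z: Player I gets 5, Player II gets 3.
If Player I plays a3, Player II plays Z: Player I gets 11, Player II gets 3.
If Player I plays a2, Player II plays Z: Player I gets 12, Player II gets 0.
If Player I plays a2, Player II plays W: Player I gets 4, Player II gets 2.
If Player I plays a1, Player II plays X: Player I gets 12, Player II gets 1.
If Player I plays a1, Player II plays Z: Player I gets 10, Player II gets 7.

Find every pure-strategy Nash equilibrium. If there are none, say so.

(a1, W): Player I can switch to a2 (0 → 4). Not NE.
(a1, X): Player II can switch to W (1 → 10). Not NE.
(a1, Y): Player II can switch to W (8 → 10). Not NE.
(a1, Z): Player I can switch to a2 (10 → 12). Not NE.
(a2, W): Player I can switch to a3 (4 → 5). Not NE.
(a2, X): Player I can switch to a1 (6 → 12). Not NE.
(a2, Y): Player I can switch to a1 (4 → 10). Not NE.
(a2, Z): Player II can switch to W (0 → 2). Not NE.
(a3, W): Player I can switch to a4 (5 → 8). Not NE.
(a3, X): Player I can switch to a1 (0 → 12). Not NE.
(The remaining 10 profiles each have a profitable deviation by the same check.)

none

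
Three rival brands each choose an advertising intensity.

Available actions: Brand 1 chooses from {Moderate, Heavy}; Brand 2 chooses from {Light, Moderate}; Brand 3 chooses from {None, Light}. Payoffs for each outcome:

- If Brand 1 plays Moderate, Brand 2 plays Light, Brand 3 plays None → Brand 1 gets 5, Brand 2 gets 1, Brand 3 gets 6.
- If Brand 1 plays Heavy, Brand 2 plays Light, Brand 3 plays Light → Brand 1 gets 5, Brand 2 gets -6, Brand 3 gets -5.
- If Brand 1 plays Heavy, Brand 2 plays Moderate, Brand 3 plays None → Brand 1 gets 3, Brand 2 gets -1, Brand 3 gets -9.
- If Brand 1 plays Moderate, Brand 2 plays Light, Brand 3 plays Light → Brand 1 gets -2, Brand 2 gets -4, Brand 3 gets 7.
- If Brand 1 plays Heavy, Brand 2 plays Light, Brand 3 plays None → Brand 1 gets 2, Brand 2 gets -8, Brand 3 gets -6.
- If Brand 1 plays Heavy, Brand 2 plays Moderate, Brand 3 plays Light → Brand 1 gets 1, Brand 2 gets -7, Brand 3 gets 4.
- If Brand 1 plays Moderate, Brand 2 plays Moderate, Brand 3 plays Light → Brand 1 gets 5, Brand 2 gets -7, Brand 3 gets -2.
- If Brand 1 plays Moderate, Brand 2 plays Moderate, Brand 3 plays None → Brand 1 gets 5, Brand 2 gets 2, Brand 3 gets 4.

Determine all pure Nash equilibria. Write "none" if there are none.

The pure Nash equilibria are (Moderate, Moderate, None), (Heavy, Light, Light).

For each player, find the best response to each opponent profile; mutual best responses are the pure NE.
Brand 1 against (Light, None): payoffs 5, 2 → best response Moderate.
Brand 1 against (Light, Light): payoffs -2, 5 → best response Heavy.
Brand 1 against (Moderate, None): payoffs 5, 3 → best response Moderate.
Brand 1 against (Moderate, Light): payoffs 5, 1 → best response Moderate.
Brand 2 against (Moderate, None): payoffs 1, 2 → best response Moderate.
Brand 2 against (Moderate, Light): payoffs -4, -7 → best response Light.
Brand 2 against (Heavy, None): payoffs -8, -1 → best response Moderate.
Brand 2 against (Heavy, Light): payoffs -6, -7 → best response Light.
Brand 3 against (Moderate, Light): payoffs 6, 7 → best response Light.
Brand 3 against (Moderate, Moderate): payoffs 4, -2 → best response None.
Brand 3 against (Heavy, Light): payoffs -6, -5 → best response Light.
Brand 3 against (Heavy, Moderate): payoffs -9, 4 → best response Light.
Mutual best responses: (Moderate, Moderate, None); (Heavy, Light, Light).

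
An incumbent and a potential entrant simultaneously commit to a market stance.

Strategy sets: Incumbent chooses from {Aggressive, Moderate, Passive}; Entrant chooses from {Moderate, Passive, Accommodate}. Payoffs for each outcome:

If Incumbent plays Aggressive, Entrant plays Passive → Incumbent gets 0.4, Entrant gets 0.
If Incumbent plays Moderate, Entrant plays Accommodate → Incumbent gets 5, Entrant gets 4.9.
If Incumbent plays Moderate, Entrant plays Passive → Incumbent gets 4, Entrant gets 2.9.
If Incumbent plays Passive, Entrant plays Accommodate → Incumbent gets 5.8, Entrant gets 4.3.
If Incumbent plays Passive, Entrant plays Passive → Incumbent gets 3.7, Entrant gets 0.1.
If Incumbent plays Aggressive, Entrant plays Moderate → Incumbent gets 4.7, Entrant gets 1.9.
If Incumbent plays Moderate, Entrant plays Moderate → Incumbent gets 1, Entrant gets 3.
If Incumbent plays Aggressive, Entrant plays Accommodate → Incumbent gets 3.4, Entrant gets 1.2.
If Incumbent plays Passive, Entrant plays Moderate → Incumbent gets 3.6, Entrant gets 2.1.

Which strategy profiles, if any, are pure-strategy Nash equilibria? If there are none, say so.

(Aggressive, Moderate): Incumbent gets 4.7, best alternative 3.6; Entrant gets 1.9, best alternative 1.2. No profitable deviation — NE.
(Aggressive, Passive): Incumbent can switch to Moderate (0.4 → 4). Not NE.
(Aggressive, Accommodate): Incumbent can switch to Moderate (3.4 → 5). Not NE.
(Moderate, Moderate): Incumbent can switch to Aggressive (1 → 4.7). Not NE.
(Moderate, Passive): Entrant can switch to Moderate (2.9 → 3). Not NE.
(Moderate, Accommodate): Incumbent can switch to Passive (5 → 5.8). Not NE.
(Passive, Moderate): Incumbent can switch to Aggressive (3.6 → 4.7). Not NE.
(Passive, Passive): Incumbent can switch to Moderate (3.7 → 4). Not NE.
(Passive, Accommodate): Incumbent gets 5.8, best alternative 5; Entrant gets 4.3, best alternative 2.1. No profitable deviation — NE.

(Aggressive, Moderate); (Passive, Accommodate)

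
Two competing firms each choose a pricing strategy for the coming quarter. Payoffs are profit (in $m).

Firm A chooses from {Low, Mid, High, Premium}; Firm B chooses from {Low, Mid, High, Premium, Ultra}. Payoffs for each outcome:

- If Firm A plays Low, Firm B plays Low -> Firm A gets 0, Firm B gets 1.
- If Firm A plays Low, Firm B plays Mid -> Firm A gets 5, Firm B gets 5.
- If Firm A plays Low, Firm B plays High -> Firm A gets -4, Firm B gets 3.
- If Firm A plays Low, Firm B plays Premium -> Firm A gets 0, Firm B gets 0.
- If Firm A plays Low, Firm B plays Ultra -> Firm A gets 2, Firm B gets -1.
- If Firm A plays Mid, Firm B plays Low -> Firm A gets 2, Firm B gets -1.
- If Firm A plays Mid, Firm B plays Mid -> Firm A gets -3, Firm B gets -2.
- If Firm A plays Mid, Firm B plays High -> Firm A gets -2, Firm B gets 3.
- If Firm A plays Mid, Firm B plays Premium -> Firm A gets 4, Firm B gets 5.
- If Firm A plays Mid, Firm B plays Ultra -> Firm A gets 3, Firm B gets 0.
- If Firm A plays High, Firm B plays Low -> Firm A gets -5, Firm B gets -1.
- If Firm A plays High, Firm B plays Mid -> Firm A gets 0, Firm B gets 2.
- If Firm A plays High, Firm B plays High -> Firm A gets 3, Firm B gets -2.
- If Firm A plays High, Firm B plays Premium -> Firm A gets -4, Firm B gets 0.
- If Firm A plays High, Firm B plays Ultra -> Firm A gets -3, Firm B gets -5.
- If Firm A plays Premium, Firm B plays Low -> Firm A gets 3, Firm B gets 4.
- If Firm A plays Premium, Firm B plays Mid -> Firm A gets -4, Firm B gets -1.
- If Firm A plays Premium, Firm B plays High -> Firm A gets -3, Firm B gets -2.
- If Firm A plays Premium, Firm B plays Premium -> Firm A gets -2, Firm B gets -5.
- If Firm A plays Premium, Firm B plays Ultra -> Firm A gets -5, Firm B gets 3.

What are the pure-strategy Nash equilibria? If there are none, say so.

Check each profile: it is a Nash equilibrium iff no player can strictly gain by switching unilaterally.
(Low, Low): Firm A can switch to Mid (0 → 2). Not NE.
(Low, Mid): Firm A gets 5, best alternative 0; Firm B gets 5, best alternative 3. No profitable deviation — NE.
(Low, High): Firm A can switch to Mid (-4 → -2). Not NE.
(Low, Premium): Firm A can switch to Mid (0 → 4). Not NE.
(Low, Ultra): Firm A can switch to Mid (2 → 3). Not NE.
(Mid, Low): Firm A can switch to Premium (2 → 3). Not NE.
(Mid, Mid): Firm A can switch to Low (-3 → 5). Not NE.
(Mid, High): Firm A can switch to High (-2 → 3). Not NE.
(Mid, Premium): Firm A gets 4, best alternative 0; Firm B gets 5, best alternative 3. No profitable deviation — NE.
(Mid, Ultra): Firm B can switch to High (0 → 3). Not NE.
(Premium, Low): Firm A gets 3, best alternative 2; Firm B gets 4, best alternative 3. No profitable deviation — NE.
(The remaining 9 profiles each have a profitable deviation by the same check.)

Pure-strategy Nash equilibria: (Low, Mid), (Mid, Premium), (Premium, Low)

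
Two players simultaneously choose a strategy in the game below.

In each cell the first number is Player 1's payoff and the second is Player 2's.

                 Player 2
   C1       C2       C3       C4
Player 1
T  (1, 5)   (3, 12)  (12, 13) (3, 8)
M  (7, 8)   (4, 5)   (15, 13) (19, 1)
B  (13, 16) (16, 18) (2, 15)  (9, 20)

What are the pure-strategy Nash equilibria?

Pure NE: (M, C3)

Player 1 against C1: payoffs 1, 7, 13 → best response B.
Player 1 against C2: payoffs 3, 4, 16 → best response B.
Player 1 against C3: payoffs 12, 15, 2 → best response M.
Player 1 against C4: payoffs 3, 19, 9 → best response M.
Player 2 against T: payoffs 5, 12, 13, 8 → best response C3.
Player 2 against M: payoffs 8, 5, 13, 1 → best response C3.
Player 2 against B: payoffs 16, 18, 15, 20 → best response C4.
Mutual best responses: (M, C3).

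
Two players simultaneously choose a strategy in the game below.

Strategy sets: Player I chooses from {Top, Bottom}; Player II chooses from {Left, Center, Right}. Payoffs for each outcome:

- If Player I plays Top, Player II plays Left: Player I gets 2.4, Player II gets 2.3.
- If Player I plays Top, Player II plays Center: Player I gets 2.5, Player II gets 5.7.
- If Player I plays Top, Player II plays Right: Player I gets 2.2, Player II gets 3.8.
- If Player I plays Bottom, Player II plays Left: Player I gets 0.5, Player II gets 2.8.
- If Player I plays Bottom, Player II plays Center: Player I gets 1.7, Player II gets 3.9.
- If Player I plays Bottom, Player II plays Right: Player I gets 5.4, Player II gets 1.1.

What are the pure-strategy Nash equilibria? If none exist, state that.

The unique pure-strategy Nash equilibrium is (Top, Center).

Mark each player's best response to every combination of opponents' strategies; a profile where every player is best-responding is a pure Nash equilibrium.
Player I against Left: payoffs 2.4, 0.5 → best response Top.
Player I against Center: payoffs 2.5, 1.7 → best response Top.
Player I against Right: payoffs 2.2, 5.4 → best response Bottom.
Player II against Top: payoffs 2.3, 5.7, 3.8 → best response Center.
Player II against Bottom: payoffs 2.8, 3.9, 1.1 → best response Center.
Mutual best responses: (Top, Center).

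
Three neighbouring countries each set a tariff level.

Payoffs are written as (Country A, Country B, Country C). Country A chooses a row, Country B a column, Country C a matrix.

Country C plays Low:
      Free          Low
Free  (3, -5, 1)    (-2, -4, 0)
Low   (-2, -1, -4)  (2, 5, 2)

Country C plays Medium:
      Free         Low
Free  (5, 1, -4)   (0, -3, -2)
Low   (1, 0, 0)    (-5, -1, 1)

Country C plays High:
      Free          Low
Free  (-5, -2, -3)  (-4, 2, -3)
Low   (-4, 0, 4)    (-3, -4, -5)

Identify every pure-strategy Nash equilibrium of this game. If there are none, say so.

Country A against (Free, Low): payoffs 3, -2 → best response Free.
Country A against (Free, Medium): payoffs 5, 1 → best response Free.
Country A against (Free, High): payoffs -5, -4 → best response Low.
Country A against (Low, Low): payoffs -2, 2 → best response Low.
Country A against (Low, Medium): payoffs 0, -5 → best response Free.
Country A against (Low, High): payoffs -4, -3 → best response Low.
Country B against (Free, Low): payoffs -5, -4 → best response Low.
Country B against (Free, Medium): payoffs 1, -3 → best response Free.
Country B against (Free, High): payoffs -2, 2 → best response Low.
Country B against (Low, Low): payoffs -1, 5 → best response Low.
Country B against (Low, Medium): payoffs 0, -1 → best response Free.
Country B against (Low, High): payoffs 0, -4 → best response Free.
Country C against (Free, Free): payoffs 1, -4, -3 → best response Low.
Country C against (Free, Low): payoffs 0, -2, -3 → best response Low.
Country C against (Low, Free): payoffs -4, 0, 4 → best response High.
Country C against (Low, Low): payoffs 2, 1, -5 → best response Low.
Mutual best responses: (Low, Free, High); (Low, Low, Low).

(Low, Free, High) and (Low, Low, Low)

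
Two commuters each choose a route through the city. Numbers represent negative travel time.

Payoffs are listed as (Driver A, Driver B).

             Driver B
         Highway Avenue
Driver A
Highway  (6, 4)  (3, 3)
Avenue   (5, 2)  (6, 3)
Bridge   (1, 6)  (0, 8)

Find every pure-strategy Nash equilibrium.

Driver A against Highway: payoffs 6, 5, 1 → best response Highway.
Driver A against Avenue: payoffs 3, 6, 0 → best response Avenue.
Driver B against Highway: payoffs 4, 3 → best response Highway.
Driver B against Avenue: payoffs 2, 3 → best response Avenue.
Driver B against Bridge: payoffs 6, 8 → best response Avenue.
Mutual best responses: (Highway, Highway); (Avenue, Avenue).

The pure Nash equilibria are (Highway, Highway), (Avenue, Avenue).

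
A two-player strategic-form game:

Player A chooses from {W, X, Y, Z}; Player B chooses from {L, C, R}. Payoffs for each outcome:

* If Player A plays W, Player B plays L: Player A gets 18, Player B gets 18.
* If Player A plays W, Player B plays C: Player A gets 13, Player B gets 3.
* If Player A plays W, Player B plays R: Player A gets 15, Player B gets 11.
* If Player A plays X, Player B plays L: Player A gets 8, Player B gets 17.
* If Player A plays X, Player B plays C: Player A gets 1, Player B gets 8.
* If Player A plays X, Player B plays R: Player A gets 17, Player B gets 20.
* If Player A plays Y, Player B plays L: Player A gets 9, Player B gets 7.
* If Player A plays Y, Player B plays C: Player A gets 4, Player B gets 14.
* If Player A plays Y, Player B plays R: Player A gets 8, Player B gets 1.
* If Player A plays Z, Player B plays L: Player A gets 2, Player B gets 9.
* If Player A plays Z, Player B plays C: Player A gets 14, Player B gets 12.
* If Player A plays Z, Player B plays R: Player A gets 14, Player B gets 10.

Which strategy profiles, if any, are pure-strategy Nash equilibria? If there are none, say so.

(W, L): Player A gets 18, best alternative 9; Player B gets 18, best alternative 11. No profitable deviation — NE.
(W, C): Player A can switch to Z (13 → 14). Not NE.
(W, R): Player A can switch to X (15 → 17). Not NE.
(X, L): Player A can switch to W (8 → 18). Not NE.
(X, C): Player A can switch to W (1 → 13). Not NE.
(X, R): Player A gets 17, best alternative 15; Player B gets 20, best alternative 17. No profitable deviation — NE.
(Y, L): Player A can switch to W (9 → 18). Not NE.
(Y, C): Player A can switch to W (4 → 13). Not NE.
(Y, R): Player A can switch to W (8 → 15). Not NE.
(Z, L): Player A can switch to W (2 → 18). Not NE.
(Z, C): Player A gets 14, best alternative 13; Player B gets 12, best alternative 10. No profitable deviation — NE.
(Z, R): Player A can switch to W (14 → 15). Not NE.

The pure Nash equilibria are (W, L); (X, R); (Z, C).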